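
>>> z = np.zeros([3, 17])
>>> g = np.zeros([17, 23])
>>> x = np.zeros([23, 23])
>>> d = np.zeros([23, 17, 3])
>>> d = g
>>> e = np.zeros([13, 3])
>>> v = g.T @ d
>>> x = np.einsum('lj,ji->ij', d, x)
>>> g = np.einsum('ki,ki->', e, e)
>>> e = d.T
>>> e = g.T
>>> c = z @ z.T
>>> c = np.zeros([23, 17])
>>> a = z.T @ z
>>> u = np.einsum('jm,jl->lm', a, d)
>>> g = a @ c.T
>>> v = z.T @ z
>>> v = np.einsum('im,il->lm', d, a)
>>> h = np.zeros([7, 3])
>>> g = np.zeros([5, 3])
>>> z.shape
(3, 17)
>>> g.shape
(5, 3)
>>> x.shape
(23, 23)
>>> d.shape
(17, 23)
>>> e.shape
()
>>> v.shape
(17, 23)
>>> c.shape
(23, 17)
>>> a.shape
(17, 17)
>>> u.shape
(23, 17)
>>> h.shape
(7, 3)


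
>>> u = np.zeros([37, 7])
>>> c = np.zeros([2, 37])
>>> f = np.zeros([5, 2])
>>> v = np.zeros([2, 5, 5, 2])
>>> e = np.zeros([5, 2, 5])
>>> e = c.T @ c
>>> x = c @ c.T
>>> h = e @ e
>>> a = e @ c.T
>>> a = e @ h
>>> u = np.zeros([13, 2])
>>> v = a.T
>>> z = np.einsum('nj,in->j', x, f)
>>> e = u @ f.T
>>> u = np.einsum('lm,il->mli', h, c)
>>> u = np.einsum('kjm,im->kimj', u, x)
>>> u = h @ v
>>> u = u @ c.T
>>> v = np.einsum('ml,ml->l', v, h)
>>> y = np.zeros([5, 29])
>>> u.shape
(37, 2)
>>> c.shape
(2, 37)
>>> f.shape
(5, 2)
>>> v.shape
(37,)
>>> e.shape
(13, 5)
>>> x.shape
(2, 2)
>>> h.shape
(37, 37)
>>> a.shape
(37, 37)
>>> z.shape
(2,)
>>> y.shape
(5, 29)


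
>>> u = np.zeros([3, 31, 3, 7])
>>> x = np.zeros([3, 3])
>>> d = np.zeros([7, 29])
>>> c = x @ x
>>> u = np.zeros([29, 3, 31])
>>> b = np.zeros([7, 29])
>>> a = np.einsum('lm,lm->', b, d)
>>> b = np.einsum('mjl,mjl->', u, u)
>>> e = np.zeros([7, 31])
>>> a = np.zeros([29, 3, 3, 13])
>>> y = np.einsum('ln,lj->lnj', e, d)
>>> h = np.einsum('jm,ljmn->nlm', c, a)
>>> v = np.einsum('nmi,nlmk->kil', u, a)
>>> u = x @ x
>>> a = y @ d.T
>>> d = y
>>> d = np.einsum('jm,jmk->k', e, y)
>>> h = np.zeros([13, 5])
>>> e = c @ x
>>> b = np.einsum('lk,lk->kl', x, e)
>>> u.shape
(3, 3)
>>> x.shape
(3, 3)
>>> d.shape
(29,)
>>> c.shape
(3, 3)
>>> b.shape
(3, 3)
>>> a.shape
(7, 31, 7)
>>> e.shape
(3, 3)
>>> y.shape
(7, 31, 29)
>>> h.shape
(13, 5)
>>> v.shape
(13, 31, 3)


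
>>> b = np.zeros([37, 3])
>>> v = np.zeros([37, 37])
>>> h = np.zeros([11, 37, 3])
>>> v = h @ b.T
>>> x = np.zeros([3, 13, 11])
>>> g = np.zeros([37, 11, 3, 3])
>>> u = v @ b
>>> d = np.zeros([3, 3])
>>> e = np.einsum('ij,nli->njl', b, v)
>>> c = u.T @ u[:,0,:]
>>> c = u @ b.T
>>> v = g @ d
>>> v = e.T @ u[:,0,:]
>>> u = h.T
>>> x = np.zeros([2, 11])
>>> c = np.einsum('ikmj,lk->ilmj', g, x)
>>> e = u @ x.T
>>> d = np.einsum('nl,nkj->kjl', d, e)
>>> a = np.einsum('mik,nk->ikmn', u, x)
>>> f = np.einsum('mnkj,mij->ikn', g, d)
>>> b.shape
(37, 3)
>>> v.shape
(37, 3, 3)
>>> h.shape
(11, 37, 3)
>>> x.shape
(2, 11)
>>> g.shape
(37, 11, 3, 3)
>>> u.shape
(3, 37, 11)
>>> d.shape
(37, 2, 3)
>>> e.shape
(3, 37, 2)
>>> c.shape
(37, 2, 3, 3)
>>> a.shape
(37, 11, 3, 2)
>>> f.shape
(2, 3, 11)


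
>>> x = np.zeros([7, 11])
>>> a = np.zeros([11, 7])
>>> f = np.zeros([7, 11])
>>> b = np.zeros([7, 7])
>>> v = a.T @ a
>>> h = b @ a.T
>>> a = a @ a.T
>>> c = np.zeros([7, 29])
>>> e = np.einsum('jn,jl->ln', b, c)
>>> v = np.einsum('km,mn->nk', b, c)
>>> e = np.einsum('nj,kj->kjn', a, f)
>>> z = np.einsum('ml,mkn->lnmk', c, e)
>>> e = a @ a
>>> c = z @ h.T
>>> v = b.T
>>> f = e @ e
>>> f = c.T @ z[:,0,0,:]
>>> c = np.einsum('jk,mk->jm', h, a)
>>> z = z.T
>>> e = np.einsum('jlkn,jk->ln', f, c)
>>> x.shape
(7, 11)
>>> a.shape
(11, 11)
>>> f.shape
(7, 7, 11, 11)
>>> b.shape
(7, 7)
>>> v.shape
(7, 7)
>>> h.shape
(7, 11)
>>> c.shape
(7, 11)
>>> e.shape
(7, 11)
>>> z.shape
(11, 7, 11, 29)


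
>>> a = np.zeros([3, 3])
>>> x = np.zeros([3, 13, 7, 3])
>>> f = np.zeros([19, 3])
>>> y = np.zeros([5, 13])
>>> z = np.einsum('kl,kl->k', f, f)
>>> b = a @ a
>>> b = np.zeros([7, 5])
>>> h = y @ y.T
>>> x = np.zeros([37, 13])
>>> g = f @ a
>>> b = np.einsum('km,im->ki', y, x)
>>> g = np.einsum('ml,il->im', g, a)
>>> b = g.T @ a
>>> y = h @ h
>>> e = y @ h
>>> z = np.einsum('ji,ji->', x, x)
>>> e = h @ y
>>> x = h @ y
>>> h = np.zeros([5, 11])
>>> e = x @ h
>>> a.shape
(3, 3)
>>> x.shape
(5, 5)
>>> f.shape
(19, 3)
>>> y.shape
(5, 5)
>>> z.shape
()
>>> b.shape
(19, 3)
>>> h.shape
(5, 11)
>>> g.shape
(3, 19)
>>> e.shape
(5, 11)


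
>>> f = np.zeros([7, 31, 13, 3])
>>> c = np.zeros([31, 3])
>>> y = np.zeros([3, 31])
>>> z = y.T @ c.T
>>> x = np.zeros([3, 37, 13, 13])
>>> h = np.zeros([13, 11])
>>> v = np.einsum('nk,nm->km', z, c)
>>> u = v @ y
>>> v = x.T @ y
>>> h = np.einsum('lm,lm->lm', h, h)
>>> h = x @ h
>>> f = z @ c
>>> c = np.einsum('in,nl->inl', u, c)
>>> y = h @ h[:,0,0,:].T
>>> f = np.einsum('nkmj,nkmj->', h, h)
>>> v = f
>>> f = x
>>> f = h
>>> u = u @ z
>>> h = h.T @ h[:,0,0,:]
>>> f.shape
(3, 37, 13, 11)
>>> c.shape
(31, 31, 3)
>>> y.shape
(3, 37, 13, 3)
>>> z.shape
(31, 31)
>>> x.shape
(3, 37, 13, 13)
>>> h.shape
(11, 13, 37, 11)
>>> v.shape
()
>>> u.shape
(31, 31)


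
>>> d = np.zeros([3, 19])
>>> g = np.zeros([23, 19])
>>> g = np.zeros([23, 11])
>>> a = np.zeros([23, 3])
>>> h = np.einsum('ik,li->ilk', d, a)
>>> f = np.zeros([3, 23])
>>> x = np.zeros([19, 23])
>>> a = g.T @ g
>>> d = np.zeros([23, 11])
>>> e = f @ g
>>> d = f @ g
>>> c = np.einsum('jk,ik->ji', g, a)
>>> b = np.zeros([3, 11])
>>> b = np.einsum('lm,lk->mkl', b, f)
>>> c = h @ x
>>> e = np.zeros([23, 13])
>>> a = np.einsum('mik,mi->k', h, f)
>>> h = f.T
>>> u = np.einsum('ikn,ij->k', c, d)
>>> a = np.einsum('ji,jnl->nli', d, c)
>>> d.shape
(3, 11)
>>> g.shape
(23, 11)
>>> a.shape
(23, 23, 11)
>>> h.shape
(23, 3)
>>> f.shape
(3, 23)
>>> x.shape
(19, 23)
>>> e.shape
(23, 13)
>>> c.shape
(3, 23, 23)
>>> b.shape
(11, 23, 3)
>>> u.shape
(23,)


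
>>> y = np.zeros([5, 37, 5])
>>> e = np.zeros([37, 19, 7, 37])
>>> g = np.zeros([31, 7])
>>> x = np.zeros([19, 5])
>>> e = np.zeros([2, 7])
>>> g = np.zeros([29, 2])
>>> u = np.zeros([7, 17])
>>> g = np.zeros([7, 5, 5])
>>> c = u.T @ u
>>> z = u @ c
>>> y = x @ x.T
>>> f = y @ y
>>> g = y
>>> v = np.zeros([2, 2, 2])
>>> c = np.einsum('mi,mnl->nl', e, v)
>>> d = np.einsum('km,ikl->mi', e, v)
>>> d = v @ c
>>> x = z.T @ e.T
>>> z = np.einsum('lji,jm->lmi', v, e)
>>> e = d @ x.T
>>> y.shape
(19, 19)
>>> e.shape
(2, 2, 17)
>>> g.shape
(19, 19)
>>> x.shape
(17, 2)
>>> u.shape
(7, 17)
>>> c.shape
(2, 2)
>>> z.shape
(2, 7, 2)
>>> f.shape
(19, 19)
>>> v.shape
(2, 2, 2)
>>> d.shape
(2, 2, 2)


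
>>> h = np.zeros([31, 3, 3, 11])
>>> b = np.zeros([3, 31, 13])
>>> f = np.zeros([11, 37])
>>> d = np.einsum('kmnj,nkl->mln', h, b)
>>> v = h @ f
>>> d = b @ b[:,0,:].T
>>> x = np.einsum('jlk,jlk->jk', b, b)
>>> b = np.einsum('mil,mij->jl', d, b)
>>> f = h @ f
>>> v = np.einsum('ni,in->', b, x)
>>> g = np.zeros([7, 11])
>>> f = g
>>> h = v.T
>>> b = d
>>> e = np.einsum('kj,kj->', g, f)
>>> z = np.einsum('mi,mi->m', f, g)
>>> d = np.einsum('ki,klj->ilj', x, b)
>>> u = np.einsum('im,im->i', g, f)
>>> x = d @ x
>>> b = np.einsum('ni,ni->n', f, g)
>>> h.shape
()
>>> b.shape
(7,)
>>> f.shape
(7, 11)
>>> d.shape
(13, 31, 3)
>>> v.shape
()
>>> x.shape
(13, 31, 13)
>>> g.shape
(7, 11)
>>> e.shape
()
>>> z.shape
(7,)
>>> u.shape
(7,)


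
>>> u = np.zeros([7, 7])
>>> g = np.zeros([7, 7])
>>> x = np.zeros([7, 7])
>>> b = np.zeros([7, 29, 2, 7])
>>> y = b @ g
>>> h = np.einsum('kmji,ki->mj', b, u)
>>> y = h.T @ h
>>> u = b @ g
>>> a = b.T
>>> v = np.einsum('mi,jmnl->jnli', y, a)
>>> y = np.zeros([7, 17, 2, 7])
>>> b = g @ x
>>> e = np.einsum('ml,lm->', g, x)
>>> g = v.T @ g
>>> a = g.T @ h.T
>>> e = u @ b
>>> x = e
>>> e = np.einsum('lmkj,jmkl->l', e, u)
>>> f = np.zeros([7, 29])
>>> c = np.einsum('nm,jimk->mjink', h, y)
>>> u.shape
(7, 29, 2, 7)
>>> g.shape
(2, 7, 29, 7)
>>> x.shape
(7, 29, 2, 7)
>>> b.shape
(7, 7)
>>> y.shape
(7, 17, 2, 7)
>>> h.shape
(29, 2)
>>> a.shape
(7, 29, 7, 29)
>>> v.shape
(7, 29, 7, 2)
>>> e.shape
(7,)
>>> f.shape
(7, 29)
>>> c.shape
(2, 7, 17, 29, 7)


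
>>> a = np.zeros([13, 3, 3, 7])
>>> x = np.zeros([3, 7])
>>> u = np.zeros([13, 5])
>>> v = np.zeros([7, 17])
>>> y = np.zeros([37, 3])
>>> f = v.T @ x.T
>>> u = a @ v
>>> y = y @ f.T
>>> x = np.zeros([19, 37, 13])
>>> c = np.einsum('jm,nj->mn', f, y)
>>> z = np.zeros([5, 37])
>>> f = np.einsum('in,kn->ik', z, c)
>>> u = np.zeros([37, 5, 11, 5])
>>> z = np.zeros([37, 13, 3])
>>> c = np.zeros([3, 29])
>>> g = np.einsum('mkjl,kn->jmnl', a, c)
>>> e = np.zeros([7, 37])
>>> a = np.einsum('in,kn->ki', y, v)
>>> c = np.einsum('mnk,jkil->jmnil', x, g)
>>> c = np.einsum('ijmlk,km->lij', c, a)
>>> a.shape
(7, 37)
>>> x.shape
(19, 37, 13)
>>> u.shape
(37, 5, 11, 5)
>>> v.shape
(7, 17)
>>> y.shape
(37, 17)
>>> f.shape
(5, 3)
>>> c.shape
(29, 3, 19)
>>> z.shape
(37, 13, 3)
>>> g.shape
(3, 13, 29, 7)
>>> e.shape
(7, 37)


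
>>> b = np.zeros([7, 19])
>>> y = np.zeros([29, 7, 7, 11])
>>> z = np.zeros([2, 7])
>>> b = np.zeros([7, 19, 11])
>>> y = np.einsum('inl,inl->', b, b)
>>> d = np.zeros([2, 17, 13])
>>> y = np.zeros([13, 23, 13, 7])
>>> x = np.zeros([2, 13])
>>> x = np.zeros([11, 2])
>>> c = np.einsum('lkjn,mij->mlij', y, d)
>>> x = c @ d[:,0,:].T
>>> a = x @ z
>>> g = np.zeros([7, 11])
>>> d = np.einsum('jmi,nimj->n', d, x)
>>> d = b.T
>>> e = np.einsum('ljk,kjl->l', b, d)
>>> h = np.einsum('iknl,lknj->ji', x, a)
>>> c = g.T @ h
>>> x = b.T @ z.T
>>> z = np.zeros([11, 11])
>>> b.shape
(7, 19, 11)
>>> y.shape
(13, 23, 13, 7)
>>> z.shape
(11, 11)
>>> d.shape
(11, 19, 7)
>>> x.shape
(11, 19, 2)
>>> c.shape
(11, 2)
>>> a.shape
(2, 13, 17, 7)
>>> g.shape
(7, 11)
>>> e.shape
(7,)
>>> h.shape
(7, 2)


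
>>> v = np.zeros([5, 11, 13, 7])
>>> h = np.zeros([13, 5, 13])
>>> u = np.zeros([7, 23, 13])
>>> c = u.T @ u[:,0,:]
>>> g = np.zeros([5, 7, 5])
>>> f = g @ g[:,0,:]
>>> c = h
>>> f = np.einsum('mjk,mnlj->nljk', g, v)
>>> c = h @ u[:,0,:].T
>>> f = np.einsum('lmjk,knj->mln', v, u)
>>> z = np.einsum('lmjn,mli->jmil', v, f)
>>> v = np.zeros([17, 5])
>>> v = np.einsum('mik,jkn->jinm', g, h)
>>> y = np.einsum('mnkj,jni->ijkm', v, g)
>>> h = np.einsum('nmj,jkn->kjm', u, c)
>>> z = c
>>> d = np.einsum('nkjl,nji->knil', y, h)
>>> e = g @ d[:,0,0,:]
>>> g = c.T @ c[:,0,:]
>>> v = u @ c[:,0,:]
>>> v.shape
(7, 23, 7)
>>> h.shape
(5, 13, 23)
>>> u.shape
(7, 23, 13)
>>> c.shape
(13, 5, 7)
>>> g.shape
(7, 5, 7)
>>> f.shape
(11, 5, 23)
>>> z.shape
(13, 5, 7)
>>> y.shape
(5, 5, 13, 13)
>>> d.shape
(5, 5, 23, 13)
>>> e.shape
(5, 7, 13)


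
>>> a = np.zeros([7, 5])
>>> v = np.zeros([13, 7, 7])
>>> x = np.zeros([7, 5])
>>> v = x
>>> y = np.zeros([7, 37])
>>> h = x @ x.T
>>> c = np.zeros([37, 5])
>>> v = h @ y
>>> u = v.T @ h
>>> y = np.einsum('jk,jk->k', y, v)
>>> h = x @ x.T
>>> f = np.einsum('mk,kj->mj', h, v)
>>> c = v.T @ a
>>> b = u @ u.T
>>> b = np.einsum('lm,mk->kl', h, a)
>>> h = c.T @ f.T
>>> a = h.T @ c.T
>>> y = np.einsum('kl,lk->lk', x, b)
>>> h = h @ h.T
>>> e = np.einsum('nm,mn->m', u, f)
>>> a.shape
(7, 37)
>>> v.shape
(7, 37)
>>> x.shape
(7, 5)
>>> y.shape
(5, 7)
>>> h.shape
(5, 5)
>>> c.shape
(37, 5)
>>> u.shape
(37, 7)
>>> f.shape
(7, 37)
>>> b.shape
(5, 7)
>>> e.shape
(7,)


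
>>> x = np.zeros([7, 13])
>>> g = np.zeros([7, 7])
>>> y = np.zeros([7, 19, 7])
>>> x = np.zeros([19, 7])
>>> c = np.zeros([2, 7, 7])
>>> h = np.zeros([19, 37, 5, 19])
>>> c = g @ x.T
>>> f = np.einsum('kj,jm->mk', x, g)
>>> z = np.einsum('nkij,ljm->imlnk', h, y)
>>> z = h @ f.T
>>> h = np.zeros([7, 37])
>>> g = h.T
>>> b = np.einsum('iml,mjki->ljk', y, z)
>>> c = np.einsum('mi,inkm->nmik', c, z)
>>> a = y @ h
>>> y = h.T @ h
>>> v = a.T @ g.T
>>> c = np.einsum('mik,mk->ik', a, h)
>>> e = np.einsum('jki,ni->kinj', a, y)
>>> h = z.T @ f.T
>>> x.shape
(19, 7)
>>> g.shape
(37, 7)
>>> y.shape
(37, 37)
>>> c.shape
(19, 37)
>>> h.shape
(7, 5, 37, 7)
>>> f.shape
(7, 19)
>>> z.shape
(19, 37, 5, 7)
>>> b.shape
(7, 37, 5)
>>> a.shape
(7, 19, 37)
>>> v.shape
(37, 19, 37)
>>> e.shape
(19, 37, 37, 7)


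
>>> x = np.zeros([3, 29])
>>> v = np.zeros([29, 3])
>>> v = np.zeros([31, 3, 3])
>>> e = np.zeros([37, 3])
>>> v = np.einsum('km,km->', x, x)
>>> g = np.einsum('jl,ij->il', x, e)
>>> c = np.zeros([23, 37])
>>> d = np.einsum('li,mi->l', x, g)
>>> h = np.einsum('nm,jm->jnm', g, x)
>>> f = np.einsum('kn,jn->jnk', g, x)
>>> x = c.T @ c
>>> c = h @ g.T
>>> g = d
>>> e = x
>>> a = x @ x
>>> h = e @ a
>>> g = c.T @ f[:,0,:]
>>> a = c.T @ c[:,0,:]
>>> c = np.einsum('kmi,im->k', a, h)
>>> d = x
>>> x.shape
(37, 37)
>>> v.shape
()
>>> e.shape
(37, 37)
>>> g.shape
(37, 37, 37)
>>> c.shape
(37,)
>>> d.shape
(37, 37)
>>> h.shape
(37, 37)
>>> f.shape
(3, 29, 37)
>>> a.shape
(37, 37, 37)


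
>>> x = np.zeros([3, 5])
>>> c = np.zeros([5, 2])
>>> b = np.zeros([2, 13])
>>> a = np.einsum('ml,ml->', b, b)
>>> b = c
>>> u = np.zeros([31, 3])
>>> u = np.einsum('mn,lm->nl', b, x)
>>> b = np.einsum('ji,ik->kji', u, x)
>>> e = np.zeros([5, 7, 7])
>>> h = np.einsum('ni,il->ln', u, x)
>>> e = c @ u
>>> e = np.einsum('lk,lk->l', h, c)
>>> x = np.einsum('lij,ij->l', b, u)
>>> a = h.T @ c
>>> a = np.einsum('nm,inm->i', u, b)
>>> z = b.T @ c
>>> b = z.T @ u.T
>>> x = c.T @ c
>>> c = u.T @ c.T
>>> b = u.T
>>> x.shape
(2, 2)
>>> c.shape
(3, 5)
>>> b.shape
(3, 2)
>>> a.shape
(5,)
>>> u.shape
(2, 3)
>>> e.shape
(5,)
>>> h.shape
(5, 2)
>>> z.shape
(3, 2, 2)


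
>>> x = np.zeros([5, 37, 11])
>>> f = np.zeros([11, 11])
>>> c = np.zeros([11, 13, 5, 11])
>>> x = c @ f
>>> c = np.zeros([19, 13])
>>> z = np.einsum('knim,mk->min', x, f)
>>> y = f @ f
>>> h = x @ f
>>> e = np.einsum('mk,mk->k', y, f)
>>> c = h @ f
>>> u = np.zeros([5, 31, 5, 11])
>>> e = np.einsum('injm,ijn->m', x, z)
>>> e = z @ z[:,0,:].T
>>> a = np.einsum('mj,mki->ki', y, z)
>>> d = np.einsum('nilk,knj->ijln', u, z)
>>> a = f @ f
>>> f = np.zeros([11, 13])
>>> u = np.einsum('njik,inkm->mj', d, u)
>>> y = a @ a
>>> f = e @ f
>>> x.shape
(11, 13, 5, 11)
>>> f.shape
(11, 5, 13)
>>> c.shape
(11, 13, 5, 11)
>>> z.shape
(11, 5, 13)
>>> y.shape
(11, 11)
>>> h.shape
(11, 13, 5, 11)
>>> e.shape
(11, 5, 11)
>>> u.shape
(11, 13)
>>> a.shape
(11, 11)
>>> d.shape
(31, 13, 5, 5)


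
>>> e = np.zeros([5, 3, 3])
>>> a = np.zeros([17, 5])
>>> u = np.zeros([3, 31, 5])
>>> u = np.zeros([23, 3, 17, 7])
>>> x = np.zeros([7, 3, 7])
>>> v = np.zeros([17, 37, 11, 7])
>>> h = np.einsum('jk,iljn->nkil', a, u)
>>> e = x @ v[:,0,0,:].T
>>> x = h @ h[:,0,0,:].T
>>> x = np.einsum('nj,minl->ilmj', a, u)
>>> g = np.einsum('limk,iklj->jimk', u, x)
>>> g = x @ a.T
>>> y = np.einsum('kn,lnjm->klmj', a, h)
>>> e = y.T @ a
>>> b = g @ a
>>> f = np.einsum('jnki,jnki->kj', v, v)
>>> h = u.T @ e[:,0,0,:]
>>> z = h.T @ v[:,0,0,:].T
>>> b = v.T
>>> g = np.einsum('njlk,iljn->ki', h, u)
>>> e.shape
(23, 3, 7, 5)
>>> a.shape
(17, 5)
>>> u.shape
(23, 3, 17, 7)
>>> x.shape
(3, 7, 23, 5)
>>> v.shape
(17, 37, 11, 7)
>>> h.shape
(7, 17, 3, 5)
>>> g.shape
(5, 23)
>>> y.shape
(17, 7, 3, 23)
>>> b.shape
(7, 11, 37, 17)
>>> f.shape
(11, 17)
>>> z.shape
(5, 3, 17, 17)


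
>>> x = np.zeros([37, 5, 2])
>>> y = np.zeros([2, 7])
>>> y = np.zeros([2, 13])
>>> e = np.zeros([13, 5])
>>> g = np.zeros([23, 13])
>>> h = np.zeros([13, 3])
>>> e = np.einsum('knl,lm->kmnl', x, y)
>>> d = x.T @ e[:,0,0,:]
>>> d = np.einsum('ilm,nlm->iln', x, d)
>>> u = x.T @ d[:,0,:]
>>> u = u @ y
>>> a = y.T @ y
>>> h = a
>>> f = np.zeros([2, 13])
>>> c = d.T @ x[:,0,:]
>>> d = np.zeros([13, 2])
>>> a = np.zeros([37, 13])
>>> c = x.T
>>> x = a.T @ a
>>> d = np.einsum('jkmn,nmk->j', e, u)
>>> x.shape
(13, 13)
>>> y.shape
(2, 13)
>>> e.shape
(37, 13, 5, 2)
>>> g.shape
(23, 13)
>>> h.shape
(13, 13)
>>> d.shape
(37,)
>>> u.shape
(2, 5, 13)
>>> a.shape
(37, 13)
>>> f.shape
(2, 13)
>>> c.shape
(2, 5, 37)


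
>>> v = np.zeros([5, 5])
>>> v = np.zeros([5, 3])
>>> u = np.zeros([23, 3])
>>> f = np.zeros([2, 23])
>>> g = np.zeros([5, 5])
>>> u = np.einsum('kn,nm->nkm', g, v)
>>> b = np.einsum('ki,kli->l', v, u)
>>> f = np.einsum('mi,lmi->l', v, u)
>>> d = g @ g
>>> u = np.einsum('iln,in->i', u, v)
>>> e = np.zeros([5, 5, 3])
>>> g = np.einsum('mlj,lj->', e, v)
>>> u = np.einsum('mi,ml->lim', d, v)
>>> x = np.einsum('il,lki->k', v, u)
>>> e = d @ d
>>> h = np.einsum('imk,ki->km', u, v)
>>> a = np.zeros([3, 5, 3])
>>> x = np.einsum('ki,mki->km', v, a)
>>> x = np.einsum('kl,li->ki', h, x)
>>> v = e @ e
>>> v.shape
(5, 5)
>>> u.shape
(3, 5, 5)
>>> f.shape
(5,)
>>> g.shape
()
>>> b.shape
(5,)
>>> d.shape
(5, 5)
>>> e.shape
(5, 5)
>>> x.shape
(5, 3)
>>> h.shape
(5, 5)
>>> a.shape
(3, 5, 3)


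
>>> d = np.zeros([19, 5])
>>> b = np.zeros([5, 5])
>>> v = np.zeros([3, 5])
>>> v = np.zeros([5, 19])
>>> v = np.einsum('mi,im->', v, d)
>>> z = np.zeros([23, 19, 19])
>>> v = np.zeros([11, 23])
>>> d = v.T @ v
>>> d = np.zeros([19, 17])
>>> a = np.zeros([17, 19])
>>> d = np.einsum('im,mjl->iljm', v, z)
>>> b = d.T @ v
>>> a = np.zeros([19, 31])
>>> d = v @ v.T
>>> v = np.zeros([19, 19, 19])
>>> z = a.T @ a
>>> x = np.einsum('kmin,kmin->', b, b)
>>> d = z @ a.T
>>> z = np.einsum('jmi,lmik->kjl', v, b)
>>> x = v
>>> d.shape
(31, 19)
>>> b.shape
(23, 19, 19, 23)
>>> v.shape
(19, 19, 19)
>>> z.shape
(23, 19, 23)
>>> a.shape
(19, 31)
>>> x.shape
(19, 19, 19)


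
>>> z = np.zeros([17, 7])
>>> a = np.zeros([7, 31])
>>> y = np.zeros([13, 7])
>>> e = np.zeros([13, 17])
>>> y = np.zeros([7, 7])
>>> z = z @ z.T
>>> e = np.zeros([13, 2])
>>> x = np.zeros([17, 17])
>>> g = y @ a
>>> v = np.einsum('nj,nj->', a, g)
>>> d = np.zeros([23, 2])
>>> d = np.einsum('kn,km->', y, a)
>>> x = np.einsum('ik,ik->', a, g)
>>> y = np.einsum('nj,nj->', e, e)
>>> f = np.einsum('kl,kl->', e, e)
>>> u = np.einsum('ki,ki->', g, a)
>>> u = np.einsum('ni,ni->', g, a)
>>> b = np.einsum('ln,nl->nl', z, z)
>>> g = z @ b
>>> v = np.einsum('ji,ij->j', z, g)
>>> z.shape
(17, 17)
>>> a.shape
(7, 31)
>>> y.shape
()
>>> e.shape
(13, 2)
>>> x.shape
()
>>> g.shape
(17, 17)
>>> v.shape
(17,)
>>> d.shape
()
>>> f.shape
()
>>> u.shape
()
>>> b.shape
(17, 17)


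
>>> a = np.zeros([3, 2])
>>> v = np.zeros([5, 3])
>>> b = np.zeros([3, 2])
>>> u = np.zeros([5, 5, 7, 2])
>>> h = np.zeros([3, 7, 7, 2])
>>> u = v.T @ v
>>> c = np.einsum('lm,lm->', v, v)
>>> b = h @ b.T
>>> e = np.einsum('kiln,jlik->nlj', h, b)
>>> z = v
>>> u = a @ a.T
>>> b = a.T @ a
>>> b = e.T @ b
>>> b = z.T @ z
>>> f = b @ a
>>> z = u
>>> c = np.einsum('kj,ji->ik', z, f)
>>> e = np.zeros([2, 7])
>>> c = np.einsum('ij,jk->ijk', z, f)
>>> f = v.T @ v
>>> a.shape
(3, 2)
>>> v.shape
(5, 3)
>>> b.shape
(3, 3)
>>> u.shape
(3, 3)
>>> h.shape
(3, 7, 7, 2)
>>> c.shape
(3, 3, 2)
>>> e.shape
(2, 7)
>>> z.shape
(3, 3)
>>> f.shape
(3, 3)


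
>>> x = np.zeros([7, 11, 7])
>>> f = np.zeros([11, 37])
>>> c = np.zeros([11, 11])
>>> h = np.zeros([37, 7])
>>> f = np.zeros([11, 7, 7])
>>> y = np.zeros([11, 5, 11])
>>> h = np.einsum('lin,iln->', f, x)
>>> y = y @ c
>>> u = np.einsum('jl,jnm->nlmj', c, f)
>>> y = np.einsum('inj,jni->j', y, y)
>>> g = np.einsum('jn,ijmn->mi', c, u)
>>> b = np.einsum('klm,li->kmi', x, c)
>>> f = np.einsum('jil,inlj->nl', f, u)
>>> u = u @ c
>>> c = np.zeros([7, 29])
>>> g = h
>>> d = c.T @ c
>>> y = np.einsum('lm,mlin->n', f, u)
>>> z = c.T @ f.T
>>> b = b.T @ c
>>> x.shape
(7, 11, 7)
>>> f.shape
(11, 7)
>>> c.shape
(7, 29)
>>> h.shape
()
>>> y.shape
(11,)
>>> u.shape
(7, 11, 7, 11)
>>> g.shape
()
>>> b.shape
(11, 7, 29)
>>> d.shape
(29, 29)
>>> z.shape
(29, 11)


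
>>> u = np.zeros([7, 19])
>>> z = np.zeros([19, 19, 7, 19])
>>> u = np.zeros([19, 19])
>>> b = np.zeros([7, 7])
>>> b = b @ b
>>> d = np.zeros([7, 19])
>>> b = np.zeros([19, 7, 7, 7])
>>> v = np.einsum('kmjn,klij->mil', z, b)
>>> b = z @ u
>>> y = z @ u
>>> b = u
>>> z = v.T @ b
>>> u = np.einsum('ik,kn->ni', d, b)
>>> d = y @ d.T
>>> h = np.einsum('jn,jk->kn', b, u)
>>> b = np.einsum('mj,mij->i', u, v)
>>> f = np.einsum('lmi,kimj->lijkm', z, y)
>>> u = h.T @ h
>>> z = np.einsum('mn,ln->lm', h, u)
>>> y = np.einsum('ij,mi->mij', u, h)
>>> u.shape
(19, 19)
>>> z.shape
(19, 7)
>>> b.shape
(7,)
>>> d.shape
(19, 19, 7, 7)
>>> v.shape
(19, 7, 7)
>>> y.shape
(7, 19, 19)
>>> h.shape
(7, 19)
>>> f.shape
(7, 19, 19, 19, 7)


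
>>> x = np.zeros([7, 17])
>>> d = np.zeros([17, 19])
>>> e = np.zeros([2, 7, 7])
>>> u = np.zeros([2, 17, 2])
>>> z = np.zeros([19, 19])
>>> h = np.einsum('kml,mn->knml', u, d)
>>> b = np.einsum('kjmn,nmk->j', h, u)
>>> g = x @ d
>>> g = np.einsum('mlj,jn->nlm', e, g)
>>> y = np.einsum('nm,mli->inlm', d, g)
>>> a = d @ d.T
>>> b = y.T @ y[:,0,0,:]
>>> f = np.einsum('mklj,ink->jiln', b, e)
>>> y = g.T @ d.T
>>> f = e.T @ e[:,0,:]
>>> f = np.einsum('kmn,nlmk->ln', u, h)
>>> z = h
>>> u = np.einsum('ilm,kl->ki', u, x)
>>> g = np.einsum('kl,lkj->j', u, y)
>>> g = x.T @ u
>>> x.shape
(7, 17)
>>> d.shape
(17, 19)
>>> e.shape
(2, 7, 7)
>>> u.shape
(7, 2)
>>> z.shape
(2, 19, 17, 2)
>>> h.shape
(2, 19, 17, 2)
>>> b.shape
(19, 7, 17, 19)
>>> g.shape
(17, 2)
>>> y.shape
(2, 7, 17)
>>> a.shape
(17, 17)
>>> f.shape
(19, 2)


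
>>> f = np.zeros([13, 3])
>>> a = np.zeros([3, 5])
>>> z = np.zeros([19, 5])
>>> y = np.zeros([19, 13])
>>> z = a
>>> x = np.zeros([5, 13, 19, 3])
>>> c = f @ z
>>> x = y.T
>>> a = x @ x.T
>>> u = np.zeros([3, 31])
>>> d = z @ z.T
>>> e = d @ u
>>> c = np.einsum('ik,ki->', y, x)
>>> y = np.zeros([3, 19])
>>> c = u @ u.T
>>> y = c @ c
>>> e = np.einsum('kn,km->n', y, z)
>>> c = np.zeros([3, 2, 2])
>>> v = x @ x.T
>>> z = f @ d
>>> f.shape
(13, 3)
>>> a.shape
(13, 13)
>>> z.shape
(13, 3)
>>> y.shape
(3, 3)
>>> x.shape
(13, 19)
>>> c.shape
(3, 2, 2)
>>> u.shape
(3, 31)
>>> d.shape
(3, 3)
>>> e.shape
(3,)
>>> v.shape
(13, 13)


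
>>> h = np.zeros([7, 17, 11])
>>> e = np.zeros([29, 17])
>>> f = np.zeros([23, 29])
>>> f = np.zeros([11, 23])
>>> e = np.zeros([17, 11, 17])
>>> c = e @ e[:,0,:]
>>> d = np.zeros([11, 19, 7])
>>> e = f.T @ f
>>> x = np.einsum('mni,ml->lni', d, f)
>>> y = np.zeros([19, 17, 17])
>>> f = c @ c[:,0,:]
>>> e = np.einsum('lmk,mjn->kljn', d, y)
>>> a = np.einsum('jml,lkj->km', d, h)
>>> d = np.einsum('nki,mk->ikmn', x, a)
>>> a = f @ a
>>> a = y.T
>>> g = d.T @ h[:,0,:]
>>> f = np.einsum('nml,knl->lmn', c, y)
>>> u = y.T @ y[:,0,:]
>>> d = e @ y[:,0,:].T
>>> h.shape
(7, 17, 11)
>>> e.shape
(7, 11, 17, 17)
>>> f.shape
(17, 11, 17)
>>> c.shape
(17, 11, 17)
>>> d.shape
(7, 11, 17, 19)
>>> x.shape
(23, 19, 7)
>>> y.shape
(19, 17, 17)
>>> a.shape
(17, 17, 19)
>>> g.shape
(23, 17, 19, 11)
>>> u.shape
(17, 17, 17)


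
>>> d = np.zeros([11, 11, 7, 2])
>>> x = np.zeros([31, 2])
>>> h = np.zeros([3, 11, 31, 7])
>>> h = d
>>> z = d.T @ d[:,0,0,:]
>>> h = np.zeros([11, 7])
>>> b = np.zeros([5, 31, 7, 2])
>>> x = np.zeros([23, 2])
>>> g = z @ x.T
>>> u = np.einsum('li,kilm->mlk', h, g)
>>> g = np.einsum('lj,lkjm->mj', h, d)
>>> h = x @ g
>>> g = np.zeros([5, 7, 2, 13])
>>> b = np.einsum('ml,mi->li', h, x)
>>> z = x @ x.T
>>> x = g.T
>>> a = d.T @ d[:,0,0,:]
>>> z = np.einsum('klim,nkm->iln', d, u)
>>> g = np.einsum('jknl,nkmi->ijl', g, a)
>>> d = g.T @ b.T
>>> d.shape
(13, 5, 7)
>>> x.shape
(13, 2, 7, 5)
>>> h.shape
(23, 7)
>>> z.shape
(7, 11, 23)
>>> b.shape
(7, 2)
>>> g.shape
(2, 5, 13)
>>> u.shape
(23, 11, 2)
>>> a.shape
(2, 7, 11, 2)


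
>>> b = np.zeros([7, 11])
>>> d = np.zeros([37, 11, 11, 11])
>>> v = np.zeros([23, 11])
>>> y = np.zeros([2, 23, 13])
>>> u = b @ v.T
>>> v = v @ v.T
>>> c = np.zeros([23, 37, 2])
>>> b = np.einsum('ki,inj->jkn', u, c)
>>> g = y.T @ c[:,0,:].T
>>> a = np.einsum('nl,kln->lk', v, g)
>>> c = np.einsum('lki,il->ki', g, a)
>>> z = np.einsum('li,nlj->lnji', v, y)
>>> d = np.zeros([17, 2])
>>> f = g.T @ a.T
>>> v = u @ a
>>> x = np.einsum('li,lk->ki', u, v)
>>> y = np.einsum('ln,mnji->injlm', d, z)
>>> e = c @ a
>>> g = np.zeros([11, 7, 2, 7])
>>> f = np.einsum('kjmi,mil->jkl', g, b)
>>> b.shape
(2, 7, 37)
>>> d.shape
(17, 2)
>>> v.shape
(7, 13)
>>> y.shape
(23, 2, 13, 17, 23)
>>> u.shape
(7, 23)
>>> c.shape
(23, 23)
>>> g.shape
(11, 7, 2, 7)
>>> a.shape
(23, 13)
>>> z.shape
(23, 2, 13, 23)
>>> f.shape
(7, 11, 37)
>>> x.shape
(13, 23)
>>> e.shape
(23, 13)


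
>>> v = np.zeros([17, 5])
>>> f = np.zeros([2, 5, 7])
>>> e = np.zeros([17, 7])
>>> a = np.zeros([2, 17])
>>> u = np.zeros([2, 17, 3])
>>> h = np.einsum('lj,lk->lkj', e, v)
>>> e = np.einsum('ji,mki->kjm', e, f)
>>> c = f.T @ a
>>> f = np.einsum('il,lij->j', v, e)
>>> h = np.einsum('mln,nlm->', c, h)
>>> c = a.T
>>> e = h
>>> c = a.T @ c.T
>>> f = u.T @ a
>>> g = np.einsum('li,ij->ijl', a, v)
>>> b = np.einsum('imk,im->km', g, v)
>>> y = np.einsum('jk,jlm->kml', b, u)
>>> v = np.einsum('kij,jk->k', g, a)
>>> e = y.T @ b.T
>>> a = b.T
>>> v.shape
(17,)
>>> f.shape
(3, 17, 17)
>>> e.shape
(17, 3, 2)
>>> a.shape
(5, 2)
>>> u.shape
(2, 17, 3)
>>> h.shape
()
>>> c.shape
(17, 17)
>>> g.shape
(17, 5, 2)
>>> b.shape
(2, 5)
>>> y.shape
(5, 3, 17)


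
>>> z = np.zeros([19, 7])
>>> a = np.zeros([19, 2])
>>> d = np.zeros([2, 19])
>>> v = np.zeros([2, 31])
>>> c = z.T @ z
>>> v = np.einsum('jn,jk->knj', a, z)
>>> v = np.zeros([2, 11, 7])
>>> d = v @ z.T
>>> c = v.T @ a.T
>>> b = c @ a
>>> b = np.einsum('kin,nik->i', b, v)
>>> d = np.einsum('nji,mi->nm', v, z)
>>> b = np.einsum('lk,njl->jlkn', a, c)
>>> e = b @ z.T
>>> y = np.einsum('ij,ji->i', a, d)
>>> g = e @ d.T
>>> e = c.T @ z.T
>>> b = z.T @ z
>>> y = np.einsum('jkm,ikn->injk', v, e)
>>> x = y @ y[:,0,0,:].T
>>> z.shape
(19, 7)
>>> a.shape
(19, 2)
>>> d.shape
(2, 19)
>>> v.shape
(2, 11, 7)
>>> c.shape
(7, 11, 19)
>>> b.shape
(7, 7)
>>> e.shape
(19, 11, 19)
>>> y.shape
(19, 19, 2, 11)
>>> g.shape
(11, 19, 2, 2)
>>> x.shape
(19, 19, 2, 19)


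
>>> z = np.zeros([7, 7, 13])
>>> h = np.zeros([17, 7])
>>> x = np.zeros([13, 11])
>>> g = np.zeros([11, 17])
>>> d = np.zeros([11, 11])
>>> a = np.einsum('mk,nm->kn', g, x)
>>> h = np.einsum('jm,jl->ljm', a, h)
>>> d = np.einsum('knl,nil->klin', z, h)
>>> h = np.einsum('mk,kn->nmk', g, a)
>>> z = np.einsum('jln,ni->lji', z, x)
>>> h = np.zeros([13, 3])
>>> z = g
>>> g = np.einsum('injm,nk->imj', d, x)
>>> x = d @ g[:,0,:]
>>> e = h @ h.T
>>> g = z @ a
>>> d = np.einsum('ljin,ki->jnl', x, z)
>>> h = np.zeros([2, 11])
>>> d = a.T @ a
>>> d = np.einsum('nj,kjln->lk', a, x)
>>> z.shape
(11, 17)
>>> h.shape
(2, 11)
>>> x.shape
(7, 13, 17, 17)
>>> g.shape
(11, 13)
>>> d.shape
(17, 7)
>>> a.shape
(17, 13)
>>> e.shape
(13, 13)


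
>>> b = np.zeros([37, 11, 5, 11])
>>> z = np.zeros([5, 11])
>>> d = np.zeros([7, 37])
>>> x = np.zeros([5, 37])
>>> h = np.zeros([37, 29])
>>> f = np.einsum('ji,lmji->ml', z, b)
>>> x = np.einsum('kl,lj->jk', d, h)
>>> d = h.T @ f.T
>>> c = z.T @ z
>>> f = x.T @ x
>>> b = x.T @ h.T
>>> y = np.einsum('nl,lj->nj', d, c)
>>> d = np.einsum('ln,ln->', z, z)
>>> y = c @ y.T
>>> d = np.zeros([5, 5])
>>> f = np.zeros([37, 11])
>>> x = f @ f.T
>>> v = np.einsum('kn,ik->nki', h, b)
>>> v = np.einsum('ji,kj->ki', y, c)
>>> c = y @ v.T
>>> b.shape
(7, 37)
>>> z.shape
(5, 11)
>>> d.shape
(5, 5)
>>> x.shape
(37, 37)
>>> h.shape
(37, 29)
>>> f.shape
(37, 11)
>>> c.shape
(11, 11)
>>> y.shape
(11, 29)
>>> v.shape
(11, 29)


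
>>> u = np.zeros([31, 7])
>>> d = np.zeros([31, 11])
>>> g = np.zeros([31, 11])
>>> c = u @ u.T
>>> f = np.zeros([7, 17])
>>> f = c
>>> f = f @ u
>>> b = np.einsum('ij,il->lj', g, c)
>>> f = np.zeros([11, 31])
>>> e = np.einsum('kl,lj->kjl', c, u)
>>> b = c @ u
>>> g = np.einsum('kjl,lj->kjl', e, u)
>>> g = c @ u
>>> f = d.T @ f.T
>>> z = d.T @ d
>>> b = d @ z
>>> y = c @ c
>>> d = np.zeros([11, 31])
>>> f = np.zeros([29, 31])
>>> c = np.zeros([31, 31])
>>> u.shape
(31, 7)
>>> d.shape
(11, 31)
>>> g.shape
(31, 7)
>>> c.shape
(31, 31)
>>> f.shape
(29, 31)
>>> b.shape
(31, 11)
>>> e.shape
(31, 7, 31)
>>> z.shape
(11, 11)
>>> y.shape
(31, 31)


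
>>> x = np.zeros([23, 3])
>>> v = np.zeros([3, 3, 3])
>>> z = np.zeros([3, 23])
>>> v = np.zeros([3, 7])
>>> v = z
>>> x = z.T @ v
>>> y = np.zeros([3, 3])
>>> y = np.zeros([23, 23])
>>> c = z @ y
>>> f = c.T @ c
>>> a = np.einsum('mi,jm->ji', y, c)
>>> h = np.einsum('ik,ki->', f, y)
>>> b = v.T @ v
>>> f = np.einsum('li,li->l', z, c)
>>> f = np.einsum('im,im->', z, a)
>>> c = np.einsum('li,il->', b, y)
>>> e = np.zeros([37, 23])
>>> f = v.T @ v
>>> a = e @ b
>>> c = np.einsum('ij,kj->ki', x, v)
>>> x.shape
(23, 23)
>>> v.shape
(3, 23)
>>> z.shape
(3, 23)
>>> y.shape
(23, 23)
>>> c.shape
(3, 23)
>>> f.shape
(23, 23)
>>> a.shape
(37, 23)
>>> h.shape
()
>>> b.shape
(23, 23)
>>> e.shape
(37, 23)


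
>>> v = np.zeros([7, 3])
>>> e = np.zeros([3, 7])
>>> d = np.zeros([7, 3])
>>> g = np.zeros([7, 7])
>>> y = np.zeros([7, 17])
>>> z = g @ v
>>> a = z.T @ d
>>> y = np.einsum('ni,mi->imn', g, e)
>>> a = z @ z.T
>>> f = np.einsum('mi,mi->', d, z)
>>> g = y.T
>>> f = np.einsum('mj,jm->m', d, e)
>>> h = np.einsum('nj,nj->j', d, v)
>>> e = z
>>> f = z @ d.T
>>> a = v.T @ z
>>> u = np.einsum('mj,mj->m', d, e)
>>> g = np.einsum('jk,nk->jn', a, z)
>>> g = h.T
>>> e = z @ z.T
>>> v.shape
(7, 3)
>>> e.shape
(7, 7)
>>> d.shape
(7, 3)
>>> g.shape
(3,)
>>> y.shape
(7, 3, 7)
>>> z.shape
(7, 3)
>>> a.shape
(3, 3)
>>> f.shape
(7, 7)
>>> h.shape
(3,)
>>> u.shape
(7,)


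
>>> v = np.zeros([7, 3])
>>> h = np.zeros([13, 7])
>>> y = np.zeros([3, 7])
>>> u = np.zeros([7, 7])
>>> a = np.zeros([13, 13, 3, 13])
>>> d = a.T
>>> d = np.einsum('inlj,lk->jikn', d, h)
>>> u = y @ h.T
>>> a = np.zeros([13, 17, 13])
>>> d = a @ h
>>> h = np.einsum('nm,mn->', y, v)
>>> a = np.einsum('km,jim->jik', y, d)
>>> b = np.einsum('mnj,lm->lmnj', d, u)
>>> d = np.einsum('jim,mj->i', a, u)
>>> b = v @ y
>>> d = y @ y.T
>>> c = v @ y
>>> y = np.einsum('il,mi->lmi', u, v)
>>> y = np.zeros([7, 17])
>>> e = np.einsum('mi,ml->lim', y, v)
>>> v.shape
(7, 3)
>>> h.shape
()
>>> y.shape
(7, 17)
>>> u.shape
(3, 13)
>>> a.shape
(13, 17, 3)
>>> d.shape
(3, 3)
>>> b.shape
(7, 7)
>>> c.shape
(7, 7)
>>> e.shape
(3, 17, 7)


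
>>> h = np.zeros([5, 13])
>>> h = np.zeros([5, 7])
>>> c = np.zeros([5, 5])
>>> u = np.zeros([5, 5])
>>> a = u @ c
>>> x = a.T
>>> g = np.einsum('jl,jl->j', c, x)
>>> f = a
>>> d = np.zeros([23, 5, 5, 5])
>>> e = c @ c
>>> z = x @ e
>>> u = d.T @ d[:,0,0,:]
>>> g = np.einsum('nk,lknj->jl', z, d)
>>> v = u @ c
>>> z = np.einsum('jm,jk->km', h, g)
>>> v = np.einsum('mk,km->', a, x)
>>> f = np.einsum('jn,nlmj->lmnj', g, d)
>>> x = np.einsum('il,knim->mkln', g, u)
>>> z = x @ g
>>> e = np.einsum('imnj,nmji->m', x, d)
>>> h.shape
(5, 7)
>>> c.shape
(5, 5)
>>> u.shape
(5, 5, 5, 5)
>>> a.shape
(5, 5)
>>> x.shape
(5, 5, 23, 5)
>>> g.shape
(5, 23)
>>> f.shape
(5, 5, 23, 5)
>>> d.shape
(23, 5, 5, 5)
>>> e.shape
(5,)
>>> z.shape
(5, 5, 23, 23)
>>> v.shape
()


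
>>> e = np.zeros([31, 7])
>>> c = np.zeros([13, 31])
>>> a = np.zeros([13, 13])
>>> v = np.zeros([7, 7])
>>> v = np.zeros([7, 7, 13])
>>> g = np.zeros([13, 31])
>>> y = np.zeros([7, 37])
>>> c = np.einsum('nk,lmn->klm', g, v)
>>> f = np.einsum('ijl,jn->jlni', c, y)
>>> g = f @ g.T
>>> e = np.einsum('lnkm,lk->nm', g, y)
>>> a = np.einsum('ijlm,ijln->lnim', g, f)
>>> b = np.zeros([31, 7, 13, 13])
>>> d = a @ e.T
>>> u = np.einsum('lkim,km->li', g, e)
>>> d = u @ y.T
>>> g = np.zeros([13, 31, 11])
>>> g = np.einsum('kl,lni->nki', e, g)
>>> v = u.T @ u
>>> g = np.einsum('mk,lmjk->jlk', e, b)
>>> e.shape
(7, 13)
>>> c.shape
(31, 7, 7)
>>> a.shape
(37, 31, 7, 13)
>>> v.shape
(37, 37)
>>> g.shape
(13, 31, 13)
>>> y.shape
(7, 37)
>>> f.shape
(7, 7, 37, 31)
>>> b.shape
(31, 7, 13, 13)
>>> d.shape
(7, 7)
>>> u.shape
(7, 37)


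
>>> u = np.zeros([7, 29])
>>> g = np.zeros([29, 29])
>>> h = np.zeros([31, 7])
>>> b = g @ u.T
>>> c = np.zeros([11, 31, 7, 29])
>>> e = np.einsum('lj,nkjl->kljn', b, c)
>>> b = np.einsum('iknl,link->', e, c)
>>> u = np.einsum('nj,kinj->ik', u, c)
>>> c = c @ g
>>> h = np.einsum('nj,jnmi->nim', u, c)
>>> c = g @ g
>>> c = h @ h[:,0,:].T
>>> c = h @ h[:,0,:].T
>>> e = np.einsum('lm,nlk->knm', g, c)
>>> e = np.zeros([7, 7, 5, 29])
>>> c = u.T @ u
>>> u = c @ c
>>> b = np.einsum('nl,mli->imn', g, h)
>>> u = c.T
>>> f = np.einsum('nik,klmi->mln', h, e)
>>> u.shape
(11, 11)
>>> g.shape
(29, 29)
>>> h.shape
(31, 29, 7)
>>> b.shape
(7, 31, 29)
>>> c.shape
(11, 11)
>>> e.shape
(7, 7, 5, 29)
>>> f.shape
(5, 7, 31)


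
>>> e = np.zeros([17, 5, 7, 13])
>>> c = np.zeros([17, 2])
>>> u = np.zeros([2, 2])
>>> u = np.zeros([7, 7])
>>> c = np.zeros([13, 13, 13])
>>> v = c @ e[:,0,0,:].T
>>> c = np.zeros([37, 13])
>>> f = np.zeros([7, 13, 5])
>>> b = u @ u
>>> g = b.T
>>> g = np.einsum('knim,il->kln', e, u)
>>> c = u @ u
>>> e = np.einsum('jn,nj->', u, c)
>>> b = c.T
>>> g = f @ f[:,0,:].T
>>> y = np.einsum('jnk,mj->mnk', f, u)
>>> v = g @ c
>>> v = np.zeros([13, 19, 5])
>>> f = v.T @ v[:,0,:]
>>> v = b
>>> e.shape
()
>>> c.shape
(7, 7)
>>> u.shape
(7, 7)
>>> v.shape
(7, 7)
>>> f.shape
(5, 19, 5)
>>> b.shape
(7, 7)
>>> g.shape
(7, 13, 7)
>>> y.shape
(7, 13, 5)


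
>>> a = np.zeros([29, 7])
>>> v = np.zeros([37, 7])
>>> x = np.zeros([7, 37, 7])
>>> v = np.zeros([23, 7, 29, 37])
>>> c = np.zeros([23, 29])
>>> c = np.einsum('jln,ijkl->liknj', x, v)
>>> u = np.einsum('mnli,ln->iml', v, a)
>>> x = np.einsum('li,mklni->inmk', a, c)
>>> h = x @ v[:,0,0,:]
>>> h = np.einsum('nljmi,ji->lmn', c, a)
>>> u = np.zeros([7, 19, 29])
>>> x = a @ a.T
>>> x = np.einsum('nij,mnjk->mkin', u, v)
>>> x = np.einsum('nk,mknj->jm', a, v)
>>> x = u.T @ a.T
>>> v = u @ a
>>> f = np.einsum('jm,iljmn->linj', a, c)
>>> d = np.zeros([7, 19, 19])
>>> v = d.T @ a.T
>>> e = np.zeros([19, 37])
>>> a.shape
(29, 7)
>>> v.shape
(19, 19, 29)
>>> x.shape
(29, 19, 29)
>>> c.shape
(37, 23, 29, 7, 7)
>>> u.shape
(7, 19, 29)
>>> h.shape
(23, 7, 37)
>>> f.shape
(23, 37, 7, 29)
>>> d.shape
(7, 19, 19)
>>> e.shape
(19, 37)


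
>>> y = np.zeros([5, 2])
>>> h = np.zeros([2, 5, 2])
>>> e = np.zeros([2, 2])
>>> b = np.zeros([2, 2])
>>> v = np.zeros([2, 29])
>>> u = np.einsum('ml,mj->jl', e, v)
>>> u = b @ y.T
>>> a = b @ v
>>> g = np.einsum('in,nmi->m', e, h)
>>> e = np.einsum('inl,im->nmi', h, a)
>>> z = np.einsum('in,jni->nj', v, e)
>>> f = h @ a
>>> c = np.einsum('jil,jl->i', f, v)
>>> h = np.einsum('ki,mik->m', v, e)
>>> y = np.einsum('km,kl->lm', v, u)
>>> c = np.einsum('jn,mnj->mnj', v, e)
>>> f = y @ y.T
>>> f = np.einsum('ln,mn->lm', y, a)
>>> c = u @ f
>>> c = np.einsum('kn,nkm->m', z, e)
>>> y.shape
(5, 29)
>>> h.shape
(5,)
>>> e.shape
(5, 29, 2)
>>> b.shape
(2, 2)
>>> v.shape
(2, 29)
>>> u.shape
(2, 5)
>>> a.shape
(2, 29)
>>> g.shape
(5,)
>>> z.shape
(29, 5)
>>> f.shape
(5, 2)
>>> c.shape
(2,)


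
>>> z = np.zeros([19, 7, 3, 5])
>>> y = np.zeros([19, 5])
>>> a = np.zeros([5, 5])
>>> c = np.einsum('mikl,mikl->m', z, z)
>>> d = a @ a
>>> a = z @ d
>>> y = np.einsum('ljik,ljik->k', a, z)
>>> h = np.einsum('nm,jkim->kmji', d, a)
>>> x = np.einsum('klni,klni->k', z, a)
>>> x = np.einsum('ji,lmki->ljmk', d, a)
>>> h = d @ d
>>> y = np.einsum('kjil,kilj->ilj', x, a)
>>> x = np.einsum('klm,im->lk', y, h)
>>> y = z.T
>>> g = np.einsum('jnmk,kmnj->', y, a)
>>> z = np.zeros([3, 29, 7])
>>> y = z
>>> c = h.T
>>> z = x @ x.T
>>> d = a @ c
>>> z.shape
(3, 3)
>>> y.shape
(3, 29, 7)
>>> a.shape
(19, 7, 3, 5)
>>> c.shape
(5, 5)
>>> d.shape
(19, 7, 3, 5)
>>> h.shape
(5, 5)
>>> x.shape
(3, 7)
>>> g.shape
()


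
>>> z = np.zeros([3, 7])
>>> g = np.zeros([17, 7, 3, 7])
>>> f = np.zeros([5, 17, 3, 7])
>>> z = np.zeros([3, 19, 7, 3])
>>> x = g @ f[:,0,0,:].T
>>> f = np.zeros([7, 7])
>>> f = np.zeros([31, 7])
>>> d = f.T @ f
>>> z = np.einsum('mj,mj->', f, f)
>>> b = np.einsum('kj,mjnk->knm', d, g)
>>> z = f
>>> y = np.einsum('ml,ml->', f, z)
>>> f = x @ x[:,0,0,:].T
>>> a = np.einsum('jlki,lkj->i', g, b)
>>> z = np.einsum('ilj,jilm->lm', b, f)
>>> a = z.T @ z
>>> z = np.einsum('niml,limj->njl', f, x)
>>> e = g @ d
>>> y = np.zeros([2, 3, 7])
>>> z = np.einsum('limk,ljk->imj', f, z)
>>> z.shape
(7, 3, 5)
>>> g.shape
(17, 7, 3, 7)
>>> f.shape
(17, 7, 3, 17)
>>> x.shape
(17, 7, 3, 5)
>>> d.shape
(7, 7)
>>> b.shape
(7, 3, 17)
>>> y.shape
(2, 3, 7)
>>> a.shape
(17, 17)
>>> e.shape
(17, 7, 3, 7)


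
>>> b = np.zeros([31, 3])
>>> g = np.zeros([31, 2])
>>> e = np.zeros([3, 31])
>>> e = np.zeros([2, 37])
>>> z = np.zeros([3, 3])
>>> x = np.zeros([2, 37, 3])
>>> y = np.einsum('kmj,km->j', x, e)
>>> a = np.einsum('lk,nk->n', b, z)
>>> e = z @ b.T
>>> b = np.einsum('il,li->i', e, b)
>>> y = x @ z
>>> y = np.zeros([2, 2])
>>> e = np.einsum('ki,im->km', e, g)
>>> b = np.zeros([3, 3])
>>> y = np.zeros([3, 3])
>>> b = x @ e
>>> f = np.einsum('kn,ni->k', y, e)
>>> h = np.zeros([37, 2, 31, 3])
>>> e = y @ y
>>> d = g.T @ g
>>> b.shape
(2, 37, 2)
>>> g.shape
(31, 2)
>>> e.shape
(3, 3)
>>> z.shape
(3, 3)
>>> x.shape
(2, 37, 3)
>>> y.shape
(3, 3)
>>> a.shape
(3,)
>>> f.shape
(3,)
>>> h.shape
(37, 2, 31, 3)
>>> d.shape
(2, 2)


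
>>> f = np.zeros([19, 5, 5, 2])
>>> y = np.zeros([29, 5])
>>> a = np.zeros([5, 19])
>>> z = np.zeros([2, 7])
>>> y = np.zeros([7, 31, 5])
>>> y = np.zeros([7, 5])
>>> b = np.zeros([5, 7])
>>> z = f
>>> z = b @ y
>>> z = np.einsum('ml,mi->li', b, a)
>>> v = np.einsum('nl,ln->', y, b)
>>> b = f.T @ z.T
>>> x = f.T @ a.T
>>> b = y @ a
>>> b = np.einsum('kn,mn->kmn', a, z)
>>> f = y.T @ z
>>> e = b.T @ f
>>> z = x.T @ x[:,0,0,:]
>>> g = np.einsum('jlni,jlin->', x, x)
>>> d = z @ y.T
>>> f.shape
(5, 19)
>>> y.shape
(7, 5)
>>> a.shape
(5, 19)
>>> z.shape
(5, 5, 5, 5)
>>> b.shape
(5, 7, 19)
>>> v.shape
()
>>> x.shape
(2, 5, 5, 5)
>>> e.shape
(19, 7, 19)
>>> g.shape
()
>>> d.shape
(5, 5, 5, 7)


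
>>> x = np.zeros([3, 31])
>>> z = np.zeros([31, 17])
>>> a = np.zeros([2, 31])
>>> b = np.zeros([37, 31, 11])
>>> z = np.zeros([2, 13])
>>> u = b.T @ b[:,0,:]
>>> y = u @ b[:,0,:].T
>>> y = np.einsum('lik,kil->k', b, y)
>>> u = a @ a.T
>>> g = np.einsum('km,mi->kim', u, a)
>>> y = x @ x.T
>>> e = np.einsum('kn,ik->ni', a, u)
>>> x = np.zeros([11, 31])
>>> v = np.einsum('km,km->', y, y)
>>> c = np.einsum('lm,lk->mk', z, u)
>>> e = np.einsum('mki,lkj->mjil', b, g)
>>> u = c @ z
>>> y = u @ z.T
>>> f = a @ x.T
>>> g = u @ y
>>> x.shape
(11, 31)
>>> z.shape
(2, 13)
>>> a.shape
(2, 31)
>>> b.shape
(37, 31, 11)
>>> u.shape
(13, 13)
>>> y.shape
(13, 2)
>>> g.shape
(13, 2)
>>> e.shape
(37, 2, 11, 2)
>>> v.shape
()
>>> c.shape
(13, 2)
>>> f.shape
(2, 11)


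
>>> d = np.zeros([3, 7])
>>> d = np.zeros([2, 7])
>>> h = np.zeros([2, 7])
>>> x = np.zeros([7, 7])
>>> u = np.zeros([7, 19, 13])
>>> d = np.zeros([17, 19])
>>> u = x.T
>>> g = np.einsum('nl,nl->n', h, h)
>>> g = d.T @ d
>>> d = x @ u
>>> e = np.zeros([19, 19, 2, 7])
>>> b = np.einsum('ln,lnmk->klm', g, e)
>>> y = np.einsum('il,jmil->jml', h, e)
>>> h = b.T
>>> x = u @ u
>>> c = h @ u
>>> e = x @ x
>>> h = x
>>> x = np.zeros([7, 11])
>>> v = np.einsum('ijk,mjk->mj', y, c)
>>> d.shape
(7, 7)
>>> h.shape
(7, 7)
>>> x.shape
(7, 11)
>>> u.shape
(7, 7)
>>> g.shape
(19, 19)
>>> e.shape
(7, 7)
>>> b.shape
(7, 19, 2)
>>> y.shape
(19, 19, 7)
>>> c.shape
(2, 19, 7)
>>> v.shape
(2, 19)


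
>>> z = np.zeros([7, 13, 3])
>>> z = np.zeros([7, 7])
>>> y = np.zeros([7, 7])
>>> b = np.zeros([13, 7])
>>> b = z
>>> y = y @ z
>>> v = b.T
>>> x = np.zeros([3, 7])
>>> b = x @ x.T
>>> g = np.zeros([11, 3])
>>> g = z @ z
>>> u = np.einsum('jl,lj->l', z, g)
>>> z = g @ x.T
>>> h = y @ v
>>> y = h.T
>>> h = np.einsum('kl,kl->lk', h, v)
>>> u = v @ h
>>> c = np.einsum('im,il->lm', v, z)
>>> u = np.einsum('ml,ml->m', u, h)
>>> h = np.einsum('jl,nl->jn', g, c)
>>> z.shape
(7, 3)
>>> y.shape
(7, 7)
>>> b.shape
(3, 3)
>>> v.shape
(7, 7)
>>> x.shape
(3, 7)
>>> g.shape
(7, 7)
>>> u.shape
(7,)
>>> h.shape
(7, 3)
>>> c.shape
(3, 7)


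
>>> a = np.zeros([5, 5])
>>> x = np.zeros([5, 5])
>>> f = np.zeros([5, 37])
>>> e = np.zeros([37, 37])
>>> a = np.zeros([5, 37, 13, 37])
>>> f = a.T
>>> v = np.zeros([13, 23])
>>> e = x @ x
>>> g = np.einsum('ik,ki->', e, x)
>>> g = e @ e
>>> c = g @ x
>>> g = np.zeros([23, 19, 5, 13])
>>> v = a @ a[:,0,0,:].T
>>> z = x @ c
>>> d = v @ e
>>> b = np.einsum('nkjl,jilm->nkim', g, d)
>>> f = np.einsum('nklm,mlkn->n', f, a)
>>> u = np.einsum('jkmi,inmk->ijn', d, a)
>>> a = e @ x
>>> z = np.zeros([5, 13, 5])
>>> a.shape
(5, 5)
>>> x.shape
(5, 5)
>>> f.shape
(37,)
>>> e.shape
(5, 5)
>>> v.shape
(5, 37, 13, 5)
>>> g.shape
(23, 19, 5, 13)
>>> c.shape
(5, 5)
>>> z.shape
(5, 13, 5)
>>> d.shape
(5, 37, 13, 5)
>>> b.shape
(23, 19, 37, 5)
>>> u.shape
(5, 5, 37)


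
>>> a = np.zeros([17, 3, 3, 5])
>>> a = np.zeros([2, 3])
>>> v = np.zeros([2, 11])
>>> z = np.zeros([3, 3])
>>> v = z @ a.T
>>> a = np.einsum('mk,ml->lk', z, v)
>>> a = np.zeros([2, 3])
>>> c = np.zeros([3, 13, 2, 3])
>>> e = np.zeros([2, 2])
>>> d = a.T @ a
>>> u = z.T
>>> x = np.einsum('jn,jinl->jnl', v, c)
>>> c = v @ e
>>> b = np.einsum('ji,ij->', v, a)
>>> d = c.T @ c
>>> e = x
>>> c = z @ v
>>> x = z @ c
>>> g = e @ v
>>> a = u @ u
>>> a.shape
(3, 3)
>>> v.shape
(3, 2)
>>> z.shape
(3, 3)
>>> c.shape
(3, 2)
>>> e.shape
(3, 2, 3)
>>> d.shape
(2, 2)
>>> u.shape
(3, 3)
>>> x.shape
(3, 2)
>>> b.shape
()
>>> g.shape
(3, 2, 2)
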